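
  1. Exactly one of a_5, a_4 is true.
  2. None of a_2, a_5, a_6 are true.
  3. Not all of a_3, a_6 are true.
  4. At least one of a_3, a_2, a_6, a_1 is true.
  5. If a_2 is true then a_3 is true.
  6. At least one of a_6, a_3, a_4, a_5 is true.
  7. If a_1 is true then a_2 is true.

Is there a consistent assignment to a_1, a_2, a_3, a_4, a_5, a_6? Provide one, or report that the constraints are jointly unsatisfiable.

a_1 = False; a_2 = False; a_3 = True; a_4 = True; a_5 = False; a_6 = False

  (1) {a_5, a_4}: 1 true — exactly one ✓
  (2) {a_2, a_5, a_6}: 0 true — none ✓
  (3) {a_3, a_6}: 1/2 true — not all ✓
  (4) {a_3, a_2, a_6, a_1}: 1 true — at least one ✓
  (5) a_2=F ⇒ a_3: vacuous ✓
  (6) {a_6, a_3, a_4, a_5}: 2 true — at least one ✓
  (7) a_1=F ⇒ a_2: vacuous ✓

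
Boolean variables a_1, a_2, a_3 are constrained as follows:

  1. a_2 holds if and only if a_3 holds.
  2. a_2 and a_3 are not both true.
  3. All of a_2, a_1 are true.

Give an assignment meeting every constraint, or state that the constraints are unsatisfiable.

Case a_2 = True:
  (1) with a_2=T forces a_3 = True.
  Constraint (2) is violated (a_2=T, a_3=T) — contradiction.
Case a_2 = False:
  Constraint (3) is violated (a_2=F) — contradiction.
Both cases fail — unsatisfiable.

Unsatisfiable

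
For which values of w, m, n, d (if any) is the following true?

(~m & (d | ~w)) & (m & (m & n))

No satisfying assignment exists.

Case m = True: the conjunct ~m is False.
Case m = False: the conjunct m is False.
Both cases fail — unsatisfiable.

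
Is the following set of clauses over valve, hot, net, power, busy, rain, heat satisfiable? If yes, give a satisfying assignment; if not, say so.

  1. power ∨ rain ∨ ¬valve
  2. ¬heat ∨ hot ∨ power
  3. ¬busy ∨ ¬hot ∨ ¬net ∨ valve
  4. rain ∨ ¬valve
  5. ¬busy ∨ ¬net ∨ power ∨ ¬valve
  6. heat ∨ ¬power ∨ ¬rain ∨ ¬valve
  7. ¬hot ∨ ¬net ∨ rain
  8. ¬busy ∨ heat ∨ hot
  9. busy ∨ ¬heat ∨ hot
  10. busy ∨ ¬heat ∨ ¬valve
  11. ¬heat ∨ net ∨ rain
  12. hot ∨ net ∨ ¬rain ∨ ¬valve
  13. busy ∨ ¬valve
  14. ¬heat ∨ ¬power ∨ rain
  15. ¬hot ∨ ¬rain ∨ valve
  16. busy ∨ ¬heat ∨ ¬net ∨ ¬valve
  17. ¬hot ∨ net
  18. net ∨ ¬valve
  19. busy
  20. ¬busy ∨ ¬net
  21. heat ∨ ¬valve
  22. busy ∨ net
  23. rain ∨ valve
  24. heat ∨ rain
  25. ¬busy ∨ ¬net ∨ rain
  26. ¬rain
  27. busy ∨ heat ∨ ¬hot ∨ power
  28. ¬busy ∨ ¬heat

UNSATISFIABLE

Case rain = True:
  Clause (¬rain) is falsified — contradiction.
Case rain = False:
  (rain ∨ ¬valve) forces valve = False.
  Clause (rain ∨ valve) is falsified — contradiction.
Both cases fail, so the formula is unsatisfiable.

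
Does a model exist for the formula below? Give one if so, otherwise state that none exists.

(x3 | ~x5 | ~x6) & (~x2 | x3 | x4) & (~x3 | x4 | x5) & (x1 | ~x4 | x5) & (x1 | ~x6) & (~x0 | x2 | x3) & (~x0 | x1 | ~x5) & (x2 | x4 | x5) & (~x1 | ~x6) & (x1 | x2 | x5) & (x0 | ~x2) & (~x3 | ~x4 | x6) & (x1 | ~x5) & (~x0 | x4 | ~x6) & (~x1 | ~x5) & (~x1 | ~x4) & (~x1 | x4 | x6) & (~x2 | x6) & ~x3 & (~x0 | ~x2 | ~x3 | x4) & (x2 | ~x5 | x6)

Case x4 = True:
  (~x1 | ~x4) forces x1 = False.
  (x1 | ~x4 | x5) forces x5 = True.
  Clause (x1 | ~x5) is falsified — contradiction.
Case x4 = False:
  (~x3) forces x3 = False.
  (~x2 | x3 | x4) forces x2 = False.
  (~x0 | x2 | x3) forces x0 = False.
  (x2 | x4 | x5) forces x5 = True.
  (x3 | ~x5 | ~x6) forces x6 = False.
  Clause (x2 | ~x5 | x6) is falsified — contradiction.
Both cases fail, so the formula is unsatisfiable.

UNSATISFIABLE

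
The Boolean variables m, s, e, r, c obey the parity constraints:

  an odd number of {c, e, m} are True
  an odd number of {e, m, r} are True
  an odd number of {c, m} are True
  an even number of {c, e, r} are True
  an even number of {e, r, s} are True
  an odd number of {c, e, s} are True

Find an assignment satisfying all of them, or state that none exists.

Adding constraints 1, 2, 5, 6 mod 2: every variable appears an even number of times on the left, so the left side is 0.
But the right sides sum to 1 (mod 2). 0 ≠ 1 — the system is inconsistent.

Unsatisfiable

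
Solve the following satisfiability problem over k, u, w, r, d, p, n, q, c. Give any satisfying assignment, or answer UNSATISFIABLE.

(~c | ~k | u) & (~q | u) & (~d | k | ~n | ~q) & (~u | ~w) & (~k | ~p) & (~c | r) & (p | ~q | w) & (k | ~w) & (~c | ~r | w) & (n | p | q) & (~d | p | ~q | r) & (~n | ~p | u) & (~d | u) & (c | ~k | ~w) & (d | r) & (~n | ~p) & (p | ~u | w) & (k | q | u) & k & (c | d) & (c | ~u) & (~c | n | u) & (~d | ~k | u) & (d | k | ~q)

Case u = True:
  (~u | ~w) forces w = False.
  (p | ~u | w) forces p = True.
  (~k | ~p) forces k = False.
  Clause (k) is falsified — contradiction.
Case u = False:
  (~q | u) forces q = False.
  (~d | u) forces d = False.
  (d | r) forces r = True.
  (k | q | u) forces k = True.
  (~c | ~k | u) forces c = False.
  Clause (c | d) is falsified — contradiction.
Both cases fail, so the formula is unsatisfiable.

Unsatisfiable — no assignment works.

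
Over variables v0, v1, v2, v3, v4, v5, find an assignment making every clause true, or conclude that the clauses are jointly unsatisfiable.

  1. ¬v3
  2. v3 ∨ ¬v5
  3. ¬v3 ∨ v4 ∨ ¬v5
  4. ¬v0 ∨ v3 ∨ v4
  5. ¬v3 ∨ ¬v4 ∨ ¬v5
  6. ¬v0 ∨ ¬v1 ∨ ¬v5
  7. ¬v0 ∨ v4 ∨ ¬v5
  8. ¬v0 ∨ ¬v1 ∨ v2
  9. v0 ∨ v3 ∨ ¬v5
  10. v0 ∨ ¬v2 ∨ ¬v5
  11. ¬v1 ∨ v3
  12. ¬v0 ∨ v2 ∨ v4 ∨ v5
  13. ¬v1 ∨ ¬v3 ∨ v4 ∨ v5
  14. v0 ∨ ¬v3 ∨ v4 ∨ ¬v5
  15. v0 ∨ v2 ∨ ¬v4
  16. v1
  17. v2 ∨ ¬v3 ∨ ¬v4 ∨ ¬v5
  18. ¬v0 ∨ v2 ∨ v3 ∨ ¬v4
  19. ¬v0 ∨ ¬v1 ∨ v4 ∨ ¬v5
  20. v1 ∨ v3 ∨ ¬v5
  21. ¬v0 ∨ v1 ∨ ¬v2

No satisfying assignment exists.

Case v1 = True:
  (¬v3) forces v3 = False.
  Clause (¬v1 ∨ v3) is falsified — contradiction.
Case v1 = False:
  Clause (v1) is falsified — contradiction.
Both cases fail, so the formula is unsatisfiable.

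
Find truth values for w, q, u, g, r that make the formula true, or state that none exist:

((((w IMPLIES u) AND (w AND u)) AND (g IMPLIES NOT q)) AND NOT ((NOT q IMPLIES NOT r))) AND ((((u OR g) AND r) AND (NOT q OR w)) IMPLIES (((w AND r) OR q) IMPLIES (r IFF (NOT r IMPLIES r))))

w: True, q: False, u: True, g: True, r: True

  (((w IMPLIES u) AND (w AND u)) AND (g IMPLIES NOT q)) AND NOT ((NOT q IMPLIES NOT r)) = True
    ((w IMPLIES u) AND (w AND u)) AND (g IMPLIES NOT q) = True
      (w IMPLIES u) AND (w AND u) = True
        w IMPLIES u = True
        w AND u = True
      g IMPLIES NOT q = True
        NOT q = True
    NOT ((NOT q IMPLIES NOT r)) = True
      NOT q IMPLIES NOT r = False
        NOT q = True
        NOT r = False
  (((u OR g) AND r) AND (NOT q OR w)) IMPLIES (((w AND r) OR q) IMPLIES (r IFF (NOT r IMPLIES r))) = True
    ((u OR g) AND r) AND (NOT q OR w) = True
      (u OR g) AND r = True
        u OR g = True
      NOT q OR w = True
        NOT q = True
    ((w AND r) OR q) IMPLIES (r IFF (NOT r IMPLIES r)) = True
      (w AND r) OR q = True
        w AND r = True
      r IFF (NOT r IMPLIES r) = True
        NOT r IMPLIES r = True
          NOT r = False
Both conjuncts True, so the formula holds.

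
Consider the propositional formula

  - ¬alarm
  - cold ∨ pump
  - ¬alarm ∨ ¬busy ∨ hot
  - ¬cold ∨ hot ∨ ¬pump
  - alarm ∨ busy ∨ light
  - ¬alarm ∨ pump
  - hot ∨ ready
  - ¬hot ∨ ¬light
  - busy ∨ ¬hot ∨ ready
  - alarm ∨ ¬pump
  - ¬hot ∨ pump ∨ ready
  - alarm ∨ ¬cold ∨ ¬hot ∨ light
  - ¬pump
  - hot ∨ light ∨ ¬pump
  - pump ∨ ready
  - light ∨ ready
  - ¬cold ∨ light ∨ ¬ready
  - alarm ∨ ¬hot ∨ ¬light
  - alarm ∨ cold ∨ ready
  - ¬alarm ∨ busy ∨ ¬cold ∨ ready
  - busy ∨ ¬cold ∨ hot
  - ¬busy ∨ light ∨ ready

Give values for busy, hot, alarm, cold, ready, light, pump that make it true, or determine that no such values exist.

busy = True, hot = False, alarm = False, cold = True, ready = True, light = True, pump = False

Unit clause (¬alarm) forces alarm = False.
In (alarm ∨ ¬pump) only ¬pump is left, so pump = False.
In (pump ∨ ready) only ready is left, so ready = True.
In (cold ∨ pump) only cold is left, so cold = True.
In (¬cold ∨ light ∨ ¬ready) only light is left, so light = True.
In (alarm ∨ ¬hot ∨ ¬light) only ¬hot is left, so hot = False.
In (busy ∨ ¬cold ∨ hot) only busy is left, so busy = True.
All clauses satisfied.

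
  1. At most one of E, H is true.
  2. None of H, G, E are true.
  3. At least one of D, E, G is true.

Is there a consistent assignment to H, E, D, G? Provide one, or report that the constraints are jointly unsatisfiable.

H: False; E: False; D: True; G: False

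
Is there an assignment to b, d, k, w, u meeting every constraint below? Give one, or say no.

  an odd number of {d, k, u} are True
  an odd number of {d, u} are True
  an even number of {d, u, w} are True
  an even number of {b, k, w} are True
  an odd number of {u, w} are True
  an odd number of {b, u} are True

b = True; d = True; k = False; w = True; u = False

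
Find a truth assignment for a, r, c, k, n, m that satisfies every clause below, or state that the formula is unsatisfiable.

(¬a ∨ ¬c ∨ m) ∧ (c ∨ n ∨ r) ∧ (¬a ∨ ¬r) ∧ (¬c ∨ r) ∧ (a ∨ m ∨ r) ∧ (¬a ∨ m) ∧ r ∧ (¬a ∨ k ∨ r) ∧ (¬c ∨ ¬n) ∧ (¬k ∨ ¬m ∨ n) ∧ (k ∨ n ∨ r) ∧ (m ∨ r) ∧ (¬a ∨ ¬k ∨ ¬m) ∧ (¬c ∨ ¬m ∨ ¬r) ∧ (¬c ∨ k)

Unit clause (r) forces r = True.
In (¬a ∨ ¬r) only ¬a is left, so a = False.
Set c = False.
Set k = False.
Set n = True.
Set m = False.
All clauses satisfied.

a: False; r: True; c: False; k: False; n: True; m: False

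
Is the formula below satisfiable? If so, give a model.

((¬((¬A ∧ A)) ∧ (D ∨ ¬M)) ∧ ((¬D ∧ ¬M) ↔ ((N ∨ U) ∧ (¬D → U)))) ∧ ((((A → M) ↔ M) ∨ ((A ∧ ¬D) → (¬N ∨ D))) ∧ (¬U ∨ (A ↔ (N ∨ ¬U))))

U: False, A: False, N: False, D: True, M: False

  (¬((¬A ∧ A)) ∧ (D ∨ ¬M)) ∧ ((¬D ∧ ¬M) ↔ ((N ∨ U) ∧ (¬D → U))) = True
    ¬((¬A ∧ A)) ∧ (D ∨ ¬M) = True
      ¬((¬A ∧ A)) = True
        ¬A ∧ A = False
          ¬A = True
      D ∨ ¬M = True
        ¬M = True
    (¬D ∧ ¬M) ↔ ((N ∨ U) ∧ (¬D → U)) = True
      ¬D ∧ ¬M = False
        ¬D = False
        ¬M = True
      (N ∨ U) ∧ (¬D → U) = False
        N ∨ U = False
        ¬D → U = True
          ¬D = False
  (((A → M) ↔ M) ∨ ((A ∧ ¬D) → (¬N ∨ D))) ∧ (¬U ∨ (A ↔ (N ∨ ¬U))) = True
    ((A → M) ↔ M) ∨ ((A ∧ ¬D) → (¬N ∨ D)) = True
      (A → M) ↔ M = False
        A → M = True
      (A ∧ ¬D) → (¬N ∨ D) = True
        A ∧ ¬D = False
          ¬D = False
        ¬N ∨ D = True
          ¬N = True
    ¬U ∨ (A ↔ (N ∨ ¬U)) = True
      ¬U = True
      A ↔ (N ∨ ¬U) = False
        N ∨ ¬U = True
          ¬U = True
Both conjuncts True, so the formula holds.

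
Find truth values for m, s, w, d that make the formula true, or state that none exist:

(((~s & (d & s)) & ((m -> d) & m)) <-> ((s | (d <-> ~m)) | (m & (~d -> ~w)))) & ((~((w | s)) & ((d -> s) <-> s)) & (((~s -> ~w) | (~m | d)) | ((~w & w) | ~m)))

UNSATISFIABLE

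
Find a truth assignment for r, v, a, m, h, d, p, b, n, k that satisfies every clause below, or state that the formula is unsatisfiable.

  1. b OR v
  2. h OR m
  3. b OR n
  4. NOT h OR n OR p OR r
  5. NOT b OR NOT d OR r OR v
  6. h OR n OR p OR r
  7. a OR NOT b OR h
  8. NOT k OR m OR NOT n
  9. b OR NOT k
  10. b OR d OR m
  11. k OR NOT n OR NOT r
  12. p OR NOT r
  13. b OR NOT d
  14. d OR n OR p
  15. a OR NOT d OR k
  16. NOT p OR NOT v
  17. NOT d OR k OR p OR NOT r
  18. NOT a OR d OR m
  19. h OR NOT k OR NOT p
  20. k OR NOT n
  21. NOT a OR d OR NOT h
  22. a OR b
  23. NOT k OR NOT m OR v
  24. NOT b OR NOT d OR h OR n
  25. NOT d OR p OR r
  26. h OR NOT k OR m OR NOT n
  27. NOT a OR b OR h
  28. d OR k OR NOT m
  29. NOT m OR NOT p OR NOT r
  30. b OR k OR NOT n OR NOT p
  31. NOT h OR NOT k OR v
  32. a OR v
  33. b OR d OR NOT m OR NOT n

r: False; v: True; a: True; m: True; h: False; d: False; p: False; b: True; n: True; k: True

Set r = False.
Set v = True.
  then (NOT p OR NOT v) forces p = False.
  then (NOT d OR p OR r) forces d = False.
  then (d OR n OR p) forces n = True.
  then (k OR NOT n) forces k = True.
  then (NOT k OR m OR NOT n) forces m = True.
  then (b OR NOT k) forces b = True.
Set a = True.
  then (NOT a OR d OR NOT h) forces h = False.
All clauses satisfied.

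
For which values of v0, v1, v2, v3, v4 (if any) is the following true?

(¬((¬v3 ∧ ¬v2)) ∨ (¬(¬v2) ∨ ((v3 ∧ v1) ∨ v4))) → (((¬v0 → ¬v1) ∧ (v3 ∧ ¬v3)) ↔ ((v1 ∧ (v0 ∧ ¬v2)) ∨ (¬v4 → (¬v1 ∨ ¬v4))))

v0: False; v1: False; v2: False; v3: False; v4: False

  (¬((¬v3 ∧ ¬v2)) ∨ (¬(¬v2) ∨ ((v3 ∧ v1) ∨ v4))) → (((¬v0 → ¬v1) ∧ (v3 ∧ ¬v3)) ↔ ((v1 ∧ (v0 ∧ ¬v2)) ∨ (¬v4 → (¬v1 ∨ ¬v4)))) = True
    ¬((¬v3 ∧ ¬v2)) ∨ (¬(¬v2) ∨ ((v3 ∧ v1) ∨ v4)) = False
      ¬((¬v3 ∧ ¬v2)) = False
        ¬v3 ∧ ¬v2 = True
          ¬v3 = True
          ¬v2 = True
      ¬(¬v2) ∨ ((v3 ∧ v1) ∨ v4) = False
        ¬(¬v2) = False
          ¬v2 = True
        (v3 ∧ v1) ∨ v4 = False
          v3 ∧ v1 = False
    ((¬v0 → ¬v1) ∧ (v3 ∧ ¬v3)) ↔ ((v1 ∧ (v0 ∧ ¬v2)) ∨ (¬v4 → (¬v1 ∨ ¬v4))) = False
      (¬v0 → ¬v1) ∧ (v3 ∧ ¬v3) = False
        ¬v0 → ¬v1 = True
          ¬v0 = True
          ¬v1 = True
        v3 ∧ ¬v3 = False
          ¬v3 = True
      (v1 ∧ (v0 ∧ ¬v2)) ∨ (¬v4 → (¬v1 ∨ ¬v4)) = True
        v1 ∧ (v0 ∧ ¬v2) = False
          v0 ∧ ¬v2 = False
            ¬v2 = True
        ¬v4 → (¬v1 ∨ ¬v4) = True
          ¬v4 = True
          ¬v1 ∨ ¬v4 = True
            ¬v1 = True
            ¬v4 = True
The formula evaluates to True.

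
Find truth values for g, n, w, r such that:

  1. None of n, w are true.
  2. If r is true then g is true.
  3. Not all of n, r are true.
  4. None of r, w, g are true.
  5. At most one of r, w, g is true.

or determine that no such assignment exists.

g=F; n=F; w=F; r=F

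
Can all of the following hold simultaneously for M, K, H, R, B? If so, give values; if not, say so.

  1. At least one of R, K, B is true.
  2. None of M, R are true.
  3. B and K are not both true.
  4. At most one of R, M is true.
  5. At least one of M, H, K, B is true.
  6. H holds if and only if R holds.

M=F, K=F, H=F, R=F, B=T

  (1) {R, K, B}: 1 true — at least one ✓
  (2) {M, R}: 0 true — none ✓
  (3) B=T, K=F — not both ✓
  (4) {R, M}: 0 true — at most one ✓
  (5) {M, H, K, B}: 1 true — at least one ✓
  (6) H=F, R=F — same ✓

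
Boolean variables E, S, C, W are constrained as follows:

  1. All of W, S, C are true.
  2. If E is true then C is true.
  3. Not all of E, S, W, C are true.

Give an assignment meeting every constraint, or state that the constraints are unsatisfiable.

E = False; S = True; C = True; W = True

  (1) {W, S, C}: all 3 true ✓
  (2) E=F ⇒ C: vacuous ✓
  (3) {E, S, W, C}: 3/4 true — not all ✓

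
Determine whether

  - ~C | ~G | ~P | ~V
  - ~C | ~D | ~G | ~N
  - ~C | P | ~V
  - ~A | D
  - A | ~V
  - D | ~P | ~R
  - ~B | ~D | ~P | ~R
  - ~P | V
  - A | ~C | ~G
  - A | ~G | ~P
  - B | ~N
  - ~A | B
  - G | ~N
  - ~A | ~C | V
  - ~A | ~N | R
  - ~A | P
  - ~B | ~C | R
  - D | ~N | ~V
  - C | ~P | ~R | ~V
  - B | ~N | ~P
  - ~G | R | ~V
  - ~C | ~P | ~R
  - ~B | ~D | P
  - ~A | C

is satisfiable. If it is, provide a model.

Set P = False.
  then (~A | P) forces A = False.
  then (A | ~V) forces V = False.
Set C = True.
  then (A | ~C | ~G) forces G = False.
  then (G | ~N) forces N = False.
Set D = True.
  then (~B | ~D | P) forces B = False.
Set R = True.
All clauses satisfied.

P = False, A = False, C = True, D = True, G = False, V = False, R = True, N = False, B = False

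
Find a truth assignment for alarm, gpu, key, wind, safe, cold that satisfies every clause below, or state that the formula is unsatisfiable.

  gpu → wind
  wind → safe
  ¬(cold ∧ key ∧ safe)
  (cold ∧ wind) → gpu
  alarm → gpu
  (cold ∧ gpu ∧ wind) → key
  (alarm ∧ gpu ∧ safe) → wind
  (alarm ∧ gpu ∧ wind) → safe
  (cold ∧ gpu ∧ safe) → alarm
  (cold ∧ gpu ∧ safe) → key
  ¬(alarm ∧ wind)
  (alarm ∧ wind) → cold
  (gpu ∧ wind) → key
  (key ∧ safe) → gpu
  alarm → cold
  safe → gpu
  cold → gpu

alarm=F, gpu=F, key=F, wind=F, safe=F, cold=F

Set alarm = False.
Set gpu = False.
  then (¬cold ∨ gpu) forces cold = False.
  then (gpu ∨ ¬safe) forces safe = False.
  then (safe ∨ ¬wind) forces wind = False.
Set key = False.
All clauses satisfied.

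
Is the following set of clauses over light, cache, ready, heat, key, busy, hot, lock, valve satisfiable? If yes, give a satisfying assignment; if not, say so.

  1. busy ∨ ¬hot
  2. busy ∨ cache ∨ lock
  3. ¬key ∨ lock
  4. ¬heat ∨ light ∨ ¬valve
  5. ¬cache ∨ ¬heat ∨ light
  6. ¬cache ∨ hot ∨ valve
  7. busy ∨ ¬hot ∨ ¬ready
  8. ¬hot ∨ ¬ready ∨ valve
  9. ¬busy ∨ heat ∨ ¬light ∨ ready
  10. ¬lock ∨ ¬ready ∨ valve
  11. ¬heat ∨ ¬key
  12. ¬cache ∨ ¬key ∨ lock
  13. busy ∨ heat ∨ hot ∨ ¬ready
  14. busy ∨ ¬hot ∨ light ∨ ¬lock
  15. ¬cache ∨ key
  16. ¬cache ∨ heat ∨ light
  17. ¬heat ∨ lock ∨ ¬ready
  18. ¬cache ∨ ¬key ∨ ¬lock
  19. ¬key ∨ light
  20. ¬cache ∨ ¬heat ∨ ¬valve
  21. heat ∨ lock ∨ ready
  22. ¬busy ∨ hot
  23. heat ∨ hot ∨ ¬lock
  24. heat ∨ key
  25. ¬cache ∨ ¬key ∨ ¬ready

Set light = True.
Try cache = True:
  (¬cache ∨ key) forces key = True.
  (¬key ∨ lock) forces lock = True.
  clause (¬cache ∨ ¬key ∨ ¬lock) is falsified — backtrack.
So cache = False.
Set ready = False.
Try heat = False:
  (¬busy ∨ heat ∨ ¬light ∨ ready) forces busy = False.
  (busy ∨ ¬hot) forces hot = False.
  (busy ∨ cache ∨ lock) forces lock = True.
  clause (heat ∨ hot ∨ ¬lock) is falsified — backtrack.
So heat = True.
  then (¬heat ∨ ¬key) forces key = False.
Set busy = True.
  then (¬busy ∨ hot) forces hot = True.
Set lock = True.
Set valve = False.
All clauses satisfied.

light: True, cache: False, ready: False, heat: True, key: False, busy: True, hot: True, lock: True, valve: False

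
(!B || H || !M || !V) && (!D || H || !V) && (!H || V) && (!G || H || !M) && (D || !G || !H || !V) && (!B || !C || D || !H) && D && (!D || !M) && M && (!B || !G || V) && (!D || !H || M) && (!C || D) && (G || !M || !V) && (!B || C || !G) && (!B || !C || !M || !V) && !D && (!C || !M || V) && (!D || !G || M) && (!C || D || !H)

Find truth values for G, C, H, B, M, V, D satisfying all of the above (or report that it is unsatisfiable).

Case D = True:
  Clause (!D) is falsified — contradiction.
Case D = False:
  Clause (D) is falsified — contradiction.
Both cases fail, so the formula is unsatisfiable.

UNSATISFIABLE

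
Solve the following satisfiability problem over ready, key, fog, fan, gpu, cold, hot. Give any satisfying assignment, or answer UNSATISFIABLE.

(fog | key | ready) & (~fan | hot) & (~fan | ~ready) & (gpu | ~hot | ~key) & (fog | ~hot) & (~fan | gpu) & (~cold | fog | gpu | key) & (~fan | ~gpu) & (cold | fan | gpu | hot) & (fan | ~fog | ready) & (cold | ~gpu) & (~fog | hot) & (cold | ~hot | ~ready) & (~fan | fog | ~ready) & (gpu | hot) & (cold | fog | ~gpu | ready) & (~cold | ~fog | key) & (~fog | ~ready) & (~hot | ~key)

Set ready = True.
  then (~fan | ~ready) forces fan = False.
  then (~fog | ~ready) forces fog = False.
  then (fog | ~hot) forces hot = False.
  then (gpu | hot) forces gpu = True.
  then (cold | ~gpu) forces cold = True.
Set key = False.
All clauses satisfied.

ready=T, key=F, fog=F, fan=F, gpu=T, cold=T, hot=F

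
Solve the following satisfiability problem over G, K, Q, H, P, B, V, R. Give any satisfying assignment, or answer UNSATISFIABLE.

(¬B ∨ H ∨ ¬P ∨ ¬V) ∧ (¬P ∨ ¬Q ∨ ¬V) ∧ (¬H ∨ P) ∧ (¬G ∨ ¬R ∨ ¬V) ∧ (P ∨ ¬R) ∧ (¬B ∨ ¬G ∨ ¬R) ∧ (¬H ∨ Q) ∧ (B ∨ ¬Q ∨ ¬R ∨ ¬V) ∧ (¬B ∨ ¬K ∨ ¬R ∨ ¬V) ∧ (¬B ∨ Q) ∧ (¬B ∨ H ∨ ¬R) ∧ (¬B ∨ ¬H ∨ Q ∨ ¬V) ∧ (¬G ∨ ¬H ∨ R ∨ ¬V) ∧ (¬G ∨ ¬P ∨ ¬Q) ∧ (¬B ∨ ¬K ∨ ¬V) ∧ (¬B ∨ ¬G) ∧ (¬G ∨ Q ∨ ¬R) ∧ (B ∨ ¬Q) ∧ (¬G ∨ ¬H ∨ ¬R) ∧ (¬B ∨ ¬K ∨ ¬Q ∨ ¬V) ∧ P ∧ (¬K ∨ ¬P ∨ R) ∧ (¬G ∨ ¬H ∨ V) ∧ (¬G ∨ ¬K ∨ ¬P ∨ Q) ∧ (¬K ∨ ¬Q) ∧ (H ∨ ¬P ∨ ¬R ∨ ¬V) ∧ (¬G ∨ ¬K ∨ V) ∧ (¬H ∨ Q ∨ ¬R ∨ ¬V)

G = True, K = False, Q = False, H = False, P = True, B = False, V = False, R = False

Unit clause (P) forces P = True.
Set G = True.
  then (¬G ∨ ¬P ∨ ¬Q) forces Q = False.
  then (¬B ∨ ¬G) forces B = False.
  then (¬G ∨ Q ∨ ¬R) forces R = False.
  then (¬K ∨ ¬P ∨ R) forces K = False.
  then (¬H ∨ Q) forces H = False.
Set V = False.
All clauses satisfied.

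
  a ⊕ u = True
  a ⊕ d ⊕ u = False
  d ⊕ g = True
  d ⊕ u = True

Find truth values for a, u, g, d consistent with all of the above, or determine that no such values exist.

a: True, u: False, g: False, d: True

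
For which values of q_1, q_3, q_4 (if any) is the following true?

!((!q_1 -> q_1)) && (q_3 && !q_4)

q_1 = False; q_3 = True; q_4 = False

  !((!q_1 -> q_1)) = True
    !q_1 -> q_1 = False
      !q_1 = True
  q_3 && !q_4 = True
    !q_4 = True
Both conjuncts True, so the formula holds.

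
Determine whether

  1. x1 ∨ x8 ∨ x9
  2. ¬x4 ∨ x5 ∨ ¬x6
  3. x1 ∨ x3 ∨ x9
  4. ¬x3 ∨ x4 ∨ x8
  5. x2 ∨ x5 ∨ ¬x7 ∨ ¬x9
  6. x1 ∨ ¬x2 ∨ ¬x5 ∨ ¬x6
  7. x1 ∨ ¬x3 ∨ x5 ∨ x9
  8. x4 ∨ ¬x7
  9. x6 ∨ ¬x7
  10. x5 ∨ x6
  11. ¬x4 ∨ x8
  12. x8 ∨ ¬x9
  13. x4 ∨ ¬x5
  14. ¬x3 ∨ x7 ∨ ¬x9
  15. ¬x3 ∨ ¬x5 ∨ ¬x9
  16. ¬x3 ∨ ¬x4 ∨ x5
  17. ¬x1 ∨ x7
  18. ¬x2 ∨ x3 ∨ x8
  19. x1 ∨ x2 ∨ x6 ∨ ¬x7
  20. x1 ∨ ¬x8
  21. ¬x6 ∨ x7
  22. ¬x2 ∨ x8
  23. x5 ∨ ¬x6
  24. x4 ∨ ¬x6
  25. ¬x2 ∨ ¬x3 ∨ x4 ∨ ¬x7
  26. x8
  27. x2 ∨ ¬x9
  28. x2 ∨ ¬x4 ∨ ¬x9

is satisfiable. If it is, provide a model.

x1 = True, x2 = True, x3 = False, x4 = True, x5 = True, x6 = True, x7 = True, x8 = True, x9 = False

Unit clause (x8) forces x8 = True.
In (x1 ∨ ¬x8) only x1 is left, so x1 = True.
In (¬x1 ∨ x7) only x7 is left, so x7 = True.
In (x4 ∨ ¬x7) only x4 is left, so x4 = True.
In (x6 ∨ ¬x7) only x6 is left, so x6 = True.
In (x5 ∨ ¬x6) only x5 is left, so x5 = True.
Set x2 = True.
Set x3 = False.
Set x9 = False.
All clauses satisfied.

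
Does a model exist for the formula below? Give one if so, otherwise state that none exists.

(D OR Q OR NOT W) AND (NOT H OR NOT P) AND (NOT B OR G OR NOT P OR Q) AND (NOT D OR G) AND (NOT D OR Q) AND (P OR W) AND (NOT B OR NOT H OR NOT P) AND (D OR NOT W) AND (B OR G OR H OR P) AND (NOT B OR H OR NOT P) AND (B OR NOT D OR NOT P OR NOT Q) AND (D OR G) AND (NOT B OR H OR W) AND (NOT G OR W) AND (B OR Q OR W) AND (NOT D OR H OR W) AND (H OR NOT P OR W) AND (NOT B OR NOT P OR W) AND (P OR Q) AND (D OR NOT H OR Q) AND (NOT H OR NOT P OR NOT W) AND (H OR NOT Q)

H = True, G = True, W = True, B = True, Q = True, D = True, P = False

Try H = False:
  (H OR NOT Q) forces Q = False.
  (NOT D OR Q) forces D = False.
  (D OR Q OR NOT W) forces W = False.
  (P OR W) forces P = True.
  clause (H OR NOT P OR W) is falsified — backtrack.
So H = True.
  then (NOT H OR NOT P) forces P = False.
  then (P OR W) forces W = True.
  then (D OR NOT W) forces D = True.
  then (P OR Q) forces Q = True.
  then (NOT D OR G) forces G = True.
Set B = True.
All clauses satisfied.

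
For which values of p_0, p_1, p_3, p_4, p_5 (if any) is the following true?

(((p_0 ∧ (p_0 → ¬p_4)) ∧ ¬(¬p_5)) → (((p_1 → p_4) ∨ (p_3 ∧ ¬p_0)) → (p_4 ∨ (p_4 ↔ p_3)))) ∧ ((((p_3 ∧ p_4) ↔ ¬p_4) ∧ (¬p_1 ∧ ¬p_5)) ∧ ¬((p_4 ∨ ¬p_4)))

Unsatisfiable — no assignment works.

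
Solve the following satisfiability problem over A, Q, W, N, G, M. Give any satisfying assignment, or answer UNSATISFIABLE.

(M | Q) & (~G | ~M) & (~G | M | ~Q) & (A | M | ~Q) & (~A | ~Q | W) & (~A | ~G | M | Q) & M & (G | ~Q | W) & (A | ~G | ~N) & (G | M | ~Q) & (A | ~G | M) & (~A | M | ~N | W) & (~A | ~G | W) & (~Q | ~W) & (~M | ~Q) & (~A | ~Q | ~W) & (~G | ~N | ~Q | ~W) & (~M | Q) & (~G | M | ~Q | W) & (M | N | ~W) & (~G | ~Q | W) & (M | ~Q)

Case Q = True:
  (M) forces M = True.
  Clause (~M | ~Q) is falsified — contradiction.
Case Q = False:
  (M | Q) forces M = True.
  Clause (~M | Q) is falsified — contradiction.
Both cases fail, so the formula is unsatisfiable.

No satisfying assignment exists.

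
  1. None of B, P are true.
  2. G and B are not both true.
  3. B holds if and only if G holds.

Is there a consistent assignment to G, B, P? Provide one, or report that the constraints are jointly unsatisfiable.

G = False, B = False, P = False

  (1) {B, P}: 0 true — none ✓
  (2) G=F, B=F — not both ✓
  (3) B=F, G=F — same ✓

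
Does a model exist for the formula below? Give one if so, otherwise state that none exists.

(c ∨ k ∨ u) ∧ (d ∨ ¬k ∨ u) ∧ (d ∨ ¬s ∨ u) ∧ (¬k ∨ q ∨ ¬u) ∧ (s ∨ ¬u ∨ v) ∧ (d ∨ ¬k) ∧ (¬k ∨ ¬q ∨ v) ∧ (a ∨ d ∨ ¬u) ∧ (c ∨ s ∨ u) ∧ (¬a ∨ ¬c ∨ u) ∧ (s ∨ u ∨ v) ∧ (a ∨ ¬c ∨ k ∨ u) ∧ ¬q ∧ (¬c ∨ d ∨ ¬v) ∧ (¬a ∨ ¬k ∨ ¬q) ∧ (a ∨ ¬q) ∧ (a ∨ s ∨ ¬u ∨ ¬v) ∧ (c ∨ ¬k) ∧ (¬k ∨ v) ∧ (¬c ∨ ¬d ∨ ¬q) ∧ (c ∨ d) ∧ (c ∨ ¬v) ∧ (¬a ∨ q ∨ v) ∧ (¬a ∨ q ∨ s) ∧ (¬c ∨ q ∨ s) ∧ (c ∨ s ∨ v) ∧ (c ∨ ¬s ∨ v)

k = False, s = True, d = True, v = True, q = False, c = True, a = True, u = True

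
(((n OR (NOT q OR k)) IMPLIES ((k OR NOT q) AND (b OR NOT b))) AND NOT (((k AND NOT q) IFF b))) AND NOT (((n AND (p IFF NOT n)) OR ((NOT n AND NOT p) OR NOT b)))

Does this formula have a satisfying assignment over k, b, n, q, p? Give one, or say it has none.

k=F, b=T, n=T, q=F, p=T

  ((n OR (NOT q OR k)) IMPLIES ((k OR NOT q) AND (b OR NOT b))) AND NOT (((k AND NOT q) IFF b)) = True
    (n OR (NOT q OR k)) IMPLIES ((k OR NOT q) AND (b OR NOT b)) = True
      n OR (NOT q OR k) = True
        NOT q OR k = True
          NOT q = True
      (k OR NOT q) AND (b OR NOT b) = True
        k OR NOT q = True
          NOT q = True
        b OR NOT b = True
          NOT b = False
    NOT (((k AND NOT q) IFF b)) = True
      (k AND NOT q) IFF b = False
        k AND NOT q = False
          NOT q = True
  NOT (((n AND (p IFF NOT n)) OR ((NOT n AND NOT p) OR NOT b))) = True
    (n AND (p IFF NOT n)) OR ((NOT n AND NOT p) OR NOT b) = False
      n AND (p IFF NOT n) = False
        p IFF NOT n = False
          NOT n = False
      (NOT n AND NOT p) OR NOT b = False
        NOT n AND NOT p = False
          NOT n = False
          NOT p = False
        NOT b = False
Both conjuncts True, so the formula holds.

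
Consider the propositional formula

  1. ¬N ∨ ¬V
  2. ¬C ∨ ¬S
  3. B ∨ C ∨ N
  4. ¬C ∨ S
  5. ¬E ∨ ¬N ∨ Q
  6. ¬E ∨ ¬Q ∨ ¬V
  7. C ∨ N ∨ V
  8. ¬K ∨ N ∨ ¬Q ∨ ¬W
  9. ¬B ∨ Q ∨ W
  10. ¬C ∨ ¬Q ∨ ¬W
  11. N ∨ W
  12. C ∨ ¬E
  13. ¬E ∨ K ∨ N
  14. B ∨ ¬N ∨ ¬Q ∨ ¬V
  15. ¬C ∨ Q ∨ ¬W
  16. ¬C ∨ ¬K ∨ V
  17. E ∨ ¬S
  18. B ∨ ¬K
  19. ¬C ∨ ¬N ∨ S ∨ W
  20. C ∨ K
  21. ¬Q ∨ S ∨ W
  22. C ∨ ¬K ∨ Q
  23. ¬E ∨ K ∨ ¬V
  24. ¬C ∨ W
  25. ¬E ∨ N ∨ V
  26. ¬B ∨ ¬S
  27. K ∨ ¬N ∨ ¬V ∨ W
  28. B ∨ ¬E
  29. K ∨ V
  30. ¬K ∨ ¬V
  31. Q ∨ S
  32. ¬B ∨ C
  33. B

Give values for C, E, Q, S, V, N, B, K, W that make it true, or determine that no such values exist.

Case B = True:
  (¬B ∨ ¬S) forces S = False.
  (¬C ∨ S) forces C = False.
  Clause (¬B ∨ C) is falsified — contradiction.
Case B = False:
  Clause (B) is falsified — contradiction.
Both cases fail, so the formula is unsatisfiable.

No satisfying assignment exists.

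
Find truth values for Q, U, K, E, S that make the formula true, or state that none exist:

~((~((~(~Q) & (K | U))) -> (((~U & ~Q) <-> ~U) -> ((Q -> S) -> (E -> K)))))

Q = False, U = True, K = False, E = True, S = True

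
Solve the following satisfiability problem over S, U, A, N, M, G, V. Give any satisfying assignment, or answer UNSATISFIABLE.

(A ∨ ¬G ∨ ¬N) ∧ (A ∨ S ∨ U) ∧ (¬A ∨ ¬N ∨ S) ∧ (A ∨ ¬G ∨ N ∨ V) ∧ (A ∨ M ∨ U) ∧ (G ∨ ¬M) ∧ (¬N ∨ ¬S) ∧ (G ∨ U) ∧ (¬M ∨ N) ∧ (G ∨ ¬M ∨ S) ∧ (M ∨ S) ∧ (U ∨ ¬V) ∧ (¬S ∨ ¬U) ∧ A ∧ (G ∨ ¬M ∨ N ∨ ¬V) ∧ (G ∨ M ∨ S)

S=T; U=F; A=T; N=F; M=F; G=T; V=F

Unit clause (A) forces A = True.
Try S = False:
  (¬A ∨ ¬N ∨ S) forces N = False.
  (¬M ∨ N) forces M = False.
  clause (M ∨ S) is falsified — backtrack.
So S = True.
  then (¬N ∨ ¬S) forces N = False.
  then (¬M ∨ N) forces M = False.
  then (¬S ∨ ¬U) forces U = False.
  then (G ∨ U) forces G = True.
  then (U ∨ ¬V) forces V = False.
All clauses satisfied.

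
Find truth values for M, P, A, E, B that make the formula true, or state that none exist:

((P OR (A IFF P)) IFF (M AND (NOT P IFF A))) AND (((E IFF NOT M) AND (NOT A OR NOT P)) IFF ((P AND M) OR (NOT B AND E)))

M=F, P=F, A=T, E=F, B=T

  (P OR (A IFF P)) IFF (M AND (NOT P IFF A)) = True
    P OR (A IFF P) = False
      A IFF P = False
    M AND (NOT P IFF A) = False
      NOT P IFF A = True
        NOT P = True
  ((E IFF NOT M) AND (NOT A OR NOT P)) IFF ((P AND M) OR (NOT B AND E)) = True
    (E IFF NOT M) AND (NOT A OR NOT P) = False
      E IFF NOT M = False
        NOT M = True
      NOT A OR NOT P = True
        NOT A = False
        NOT P = True
    (P AND M) OR (NOT B AND E) = False
      P AND M = False
      NOT B AND E = False
        NOT B = False
Both conjuncts True, so the formula holds.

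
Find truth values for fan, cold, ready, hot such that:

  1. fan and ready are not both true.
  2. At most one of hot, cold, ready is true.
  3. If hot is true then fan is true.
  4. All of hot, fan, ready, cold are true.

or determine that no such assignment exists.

Unsatisfiable

Case cold = True:
  (2) with cold=T forces hot = False.
  Constraint (4) is violated (hot=F) — contradiction.
Case cold = False:
  Constraint (4) is violated (cold=F) — contradiction.
Both cases fail — unsatisfiable.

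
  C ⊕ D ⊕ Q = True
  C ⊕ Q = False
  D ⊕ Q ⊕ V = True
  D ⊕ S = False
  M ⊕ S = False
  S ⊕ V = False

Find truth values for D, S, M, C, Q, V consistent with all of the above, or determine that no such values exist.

D = True; S = True; M = True; C = True; Q = True; V = True

C ⊕ D ⊕ Q = T ⊕ T ⊕ T = True ✓
C ⊕ Q = T ⊕ T = False ✓
D ⊕ Q ⊕ V = T ⊕ T ⊕ T = True ✓
D ⊕ S = T ⊕ T = False ✓
M ⊕ S = T ⊕ T = False ✓
S ⊕ V = T ⊕ T = False ✓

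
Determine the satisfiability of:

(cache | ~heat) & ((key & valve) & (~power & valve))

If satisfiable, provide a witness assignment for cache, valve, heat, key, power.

cache: False; valve: True; heat: False; key: True; power: False

  cache | ~heat = True
    ~heat = True
  (key & valve) & (~power & valve) = True
    key & valve = True
    ~power & valve = True
      ~power = True
Both conjuncts True, so the formula holds.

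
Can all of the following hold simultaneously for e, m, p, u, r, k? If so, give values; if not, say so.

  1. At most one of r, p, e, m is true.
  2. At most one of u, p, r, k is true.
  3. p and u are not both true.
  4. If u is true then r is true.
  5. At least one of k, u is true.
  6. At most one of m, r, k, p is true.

e: False, m: False, p: False, u: False, r: False, k: True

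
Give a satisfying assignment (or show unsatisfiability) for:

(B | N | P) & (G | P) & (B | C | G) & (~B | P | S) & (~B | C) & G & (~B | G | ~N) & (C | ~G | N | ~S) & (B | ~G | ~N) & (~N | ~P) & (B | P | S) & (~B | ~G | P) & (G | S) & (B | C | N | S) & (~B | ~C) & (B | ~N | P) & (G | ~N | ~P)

N = False, P = True, G = True, B = False, C = True, S = False

Unit clause (G) forces G = True.
Set N = False.
Try P = False:
  (B | N | P) forces B = True.
  clause (~B | ~G | P) is falsified — backtrack.
So P = True.
Set B = False.
Try C = False:
  (C | ~G | N | ~S) forces S = False.
  clause (B | C | N | S) is falsified — backtrack.
So C = True.
Set S = False.
All clauses satisfied.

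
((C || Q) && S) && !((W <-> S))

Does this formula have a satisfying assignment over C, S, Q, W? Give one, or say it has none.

C = True, S = True, Q = False, W = False

  (C || Q) && S = True
    C || Q = True
  !((W <-> S)) = True
    W <-> S = False
Both conjuncts True, so the formula holds.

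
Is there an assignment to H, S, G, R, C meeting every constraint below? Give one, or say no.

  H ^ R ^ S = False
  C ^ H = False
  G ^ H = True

H = True, S = False, G = False, R = True, C = True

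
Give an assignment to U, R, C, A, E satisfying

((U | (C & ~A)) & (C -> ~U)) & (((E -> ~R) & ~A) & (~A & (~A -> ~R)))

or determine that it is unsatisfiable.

U: True, R: False, C: False, A: False, E: False

  (U | (C & ~A)) & (C -> ~U) = True
    U | (C & ~A) = True
      C & ~A = False
        ~A = True
    C -> ~U = True
      ~U = False
  ((E -> ~R) & ~A) & (~A & (~A -> ~R)) = True
    (E -> ~R) & ~A = True
      E -> ~R = True
        ~R = True
      ~A = True
    ~A & (~A -> ~R) = True
      ~A = True
      ~A -> ~R = True
        ~A = True
        ~R = True
Both conjuncts True, so the formula holds.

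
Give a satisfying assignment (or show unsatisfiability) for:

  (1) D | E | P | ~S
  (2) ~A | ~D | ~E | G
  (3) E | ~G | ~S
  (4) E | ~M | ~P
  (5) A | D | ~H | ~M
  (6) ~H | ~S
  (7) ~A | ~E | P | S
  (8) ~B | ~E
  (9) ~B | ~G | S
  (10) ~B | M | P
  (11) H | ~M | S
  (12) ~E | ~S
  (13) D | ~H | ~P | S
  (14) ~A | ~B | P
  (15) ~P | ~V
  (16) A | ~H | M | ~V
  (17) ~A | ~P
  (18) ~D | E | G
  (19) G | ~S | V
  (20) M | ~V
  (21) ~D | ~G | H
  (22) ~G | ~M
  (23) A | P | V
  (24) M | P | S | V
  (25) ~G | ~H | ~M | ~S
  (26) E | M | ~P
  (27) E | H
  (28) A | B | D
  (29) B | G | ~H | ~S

M = True, A = False, S = False, P = True, V = False, D = True, H = True, B = False, E = True, G = False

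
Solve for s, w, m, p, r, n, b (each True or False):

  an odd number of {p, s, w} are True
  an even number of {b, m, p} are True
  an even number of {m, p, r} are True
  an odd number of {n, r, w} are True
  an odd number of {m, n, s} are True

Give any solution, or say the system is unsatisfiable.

Adding constraints 1, 3, 4, 5 mod 2: every variable appears an even number of times on the left, so the left side is 0.
But the right sides sum to 1 (mod 2). 0 ≠ 1 — the system is inconsistent.

No satisfying assignment exists.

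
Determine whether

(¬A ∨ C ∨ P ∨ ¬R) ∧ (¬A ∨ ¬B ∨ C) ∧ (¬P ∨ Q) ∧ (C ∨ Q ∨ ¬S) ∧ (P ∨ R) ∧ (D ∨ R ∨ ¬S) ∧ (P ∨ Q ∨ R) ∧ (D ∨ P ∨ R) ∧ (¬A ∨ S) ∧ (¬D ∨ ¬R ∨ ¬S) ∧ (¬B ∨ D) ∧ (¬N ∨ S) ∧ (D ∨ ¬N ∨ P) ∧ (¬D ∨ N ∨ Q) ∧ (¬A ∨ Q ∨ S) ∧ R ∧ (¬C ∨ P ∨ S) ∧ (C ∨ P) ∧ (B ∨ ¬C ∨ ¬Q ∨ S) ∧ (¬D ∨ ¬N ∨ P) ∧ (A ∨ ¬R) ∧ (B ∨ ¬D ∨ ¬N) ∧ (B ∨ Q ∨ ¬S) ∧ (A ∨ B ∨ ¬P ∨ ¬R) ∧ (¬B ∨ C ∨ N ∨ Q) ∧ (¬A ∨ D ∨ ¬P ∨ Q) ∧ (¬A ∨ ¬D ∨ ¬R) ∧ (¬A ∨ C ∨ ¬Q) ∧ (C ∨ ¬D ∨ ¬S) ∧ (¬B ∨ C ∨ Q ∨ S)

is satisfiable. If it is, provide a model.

A = True; Q = True; C = True; R = True; P = True; B = False; D = False; S = True; N = True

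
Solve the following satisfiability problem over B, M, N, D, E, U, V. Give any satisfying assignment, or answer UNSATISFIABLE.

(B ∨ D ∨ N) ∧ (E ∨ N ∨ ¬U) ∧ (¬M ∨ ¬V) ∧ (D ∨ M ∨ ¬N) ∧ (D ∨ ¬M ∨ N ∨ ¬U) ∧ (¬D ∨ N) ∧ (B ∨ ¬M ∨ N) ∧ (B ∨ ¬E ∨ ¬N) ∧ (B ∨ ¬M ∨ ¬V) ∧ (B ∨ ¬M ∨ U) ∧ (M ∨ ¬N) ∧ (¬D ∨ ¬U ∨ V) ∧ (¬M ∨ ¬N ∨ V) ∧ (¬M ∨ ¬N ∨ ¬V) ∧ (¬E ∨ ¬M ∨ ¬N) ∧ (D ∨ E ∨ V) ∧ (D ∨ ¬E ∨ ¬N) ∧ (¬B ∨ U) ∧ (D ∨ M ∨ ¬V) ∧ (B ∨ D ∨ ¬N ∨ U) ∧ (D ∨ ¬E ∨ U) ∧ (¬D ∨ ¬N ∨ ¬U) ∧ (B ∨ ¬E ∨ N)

B=T, M=F, N=F, D=F, E=T, U=T, V=F

Set B = True.
  then (¬B ∨ U) forces U = True.
Set M = False.
  then (M ∨ ¬N) forces N = False.
  then (E ∨ N ∨ ¬U) forces E = True.
  then (¬D ∨ N) forces D = False.
  then (D ∨ M ∨ ¬V) forces V = False.
All clauses satisfied.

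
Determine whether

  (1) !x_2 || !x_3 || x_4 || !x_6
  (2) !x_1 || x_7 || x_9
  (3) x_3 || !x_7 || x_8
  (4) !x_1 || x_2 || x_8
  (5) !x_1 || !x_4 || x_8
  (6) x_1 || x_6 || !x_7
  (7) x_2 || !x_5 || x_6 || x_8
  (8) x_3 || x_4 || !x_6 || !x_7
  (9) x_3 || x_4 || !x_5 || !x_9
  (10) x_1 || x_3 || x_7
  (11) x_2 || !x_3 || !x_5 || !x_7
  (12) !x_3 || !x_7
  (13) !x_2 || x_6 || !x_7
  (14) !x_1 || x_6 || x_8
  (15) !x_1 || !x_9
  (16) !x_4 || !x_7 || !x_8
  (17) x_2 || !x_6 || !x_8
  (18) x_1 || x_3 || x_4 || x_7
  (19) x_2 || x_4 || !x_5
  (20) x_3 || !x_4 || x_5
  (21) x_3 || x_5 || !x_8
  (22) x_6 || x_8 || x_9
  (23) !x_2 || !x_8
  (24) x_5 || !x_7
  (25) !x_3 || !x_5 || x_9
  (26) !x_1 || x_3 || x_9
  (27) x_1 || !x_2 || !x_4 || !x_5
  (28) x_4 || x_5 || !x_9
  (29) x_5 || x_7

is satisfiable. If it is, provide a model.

x_1 = False; x_2 = True; x_3 = True; x_4 = False; x_5 = True; x_6 = False; x_7 = False; x_8 = False; x_9 = True

Set x_1 = False.
Set x_2 = True.
  then (!x_2 || !x_8) forces x_8 = False.
Set x_3 = True.
  then (!x_3 || !x_7) forces x_7 = False.
  then (x_5 || x_7) forces x_5 = True.
  then (!x_3 || !x_5 || x_9) forces x_9 = True.
  then (x_1 || !x_2 || !x_4 || !x_5) forces x_4 = False.
  then (!x_2 || !x_3 || x_4 || !x_6) forces x_6 = False.
All clauses satisfied.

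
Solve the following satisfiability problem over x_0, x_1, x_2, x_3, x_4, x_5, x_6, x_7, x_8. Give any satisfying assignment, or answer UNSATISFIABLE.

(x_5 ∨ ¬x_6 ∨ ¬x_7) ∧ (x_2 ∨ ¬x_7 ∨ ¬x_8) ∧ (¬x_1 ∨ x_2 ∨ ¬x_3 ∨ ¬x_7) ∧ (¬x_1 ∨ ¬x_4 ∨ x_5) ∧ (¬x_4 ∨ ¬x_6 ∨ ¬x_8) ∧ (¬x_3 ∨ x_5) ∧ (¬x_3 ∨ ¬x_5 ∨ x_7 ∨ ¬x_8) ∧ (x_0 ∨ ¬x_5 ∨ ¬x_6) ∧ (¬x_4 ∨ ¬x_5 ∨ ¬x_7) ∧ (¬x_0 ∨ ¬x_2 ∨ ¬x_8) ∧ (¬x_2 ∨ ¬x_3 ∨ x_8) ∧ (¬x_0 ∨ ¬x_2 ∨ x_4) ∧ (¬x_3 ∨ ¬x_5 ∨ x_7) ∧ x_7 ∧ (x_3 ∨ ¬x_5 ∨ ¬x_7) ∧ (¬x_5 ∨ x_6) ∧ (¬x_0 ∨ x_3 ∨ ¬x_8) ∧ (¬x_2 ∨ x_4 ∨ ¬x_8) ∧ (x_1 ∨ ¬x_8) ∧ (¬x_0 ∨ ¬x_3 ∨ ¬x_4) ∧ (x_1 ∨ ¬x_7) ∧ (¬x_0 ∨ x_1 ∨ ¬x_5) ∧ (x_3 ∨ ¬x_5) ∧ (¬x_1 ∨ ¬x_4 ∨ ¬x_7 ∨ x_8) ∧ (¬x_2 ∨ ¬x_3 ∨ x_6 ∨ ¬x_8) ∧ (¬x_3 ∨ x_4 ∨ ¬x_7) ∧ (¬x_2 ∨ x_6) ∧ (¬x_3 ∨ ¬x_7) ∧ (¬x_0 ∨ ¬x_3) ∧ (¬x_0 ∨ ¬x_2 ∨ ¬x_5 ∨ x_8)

Unit clause (x_7) forces x_7 = True.
In (x_1 ∨ ¬x_7) only x_1 is left, so x_1 = True.
In (¬x_3 ∨ ¬x_7) only ¬x_3 is left, so x_3 = False.
In (x_3 ∨ ¬x_5 ∨ ¬x_7) only ¬x_5 is left, so x_5 = False.
In (x_5 ∨ ¬x_6 ∨ ¬x_7) only ¬x_6 is left, so x_6 = False.
In (¬x_1 ∨ ¬x_4 ∨ x_5) only ¬x_4 is left, so x_4 = False.
In (¬x_2 ∨ x_6) only ¬x_2 is left, so x_2 = False.
In (x_2 ∨ ¬x_7 ∨ ¬x_8) only ¬x_8 is left, so x_8 = False.
Set x_0 = False.
All clauses satisfied.

x_0=F, x_1=T, x_2=F, x_3=F, x_4=F, x_5=F, x_6=F, x_7=T, x_8=F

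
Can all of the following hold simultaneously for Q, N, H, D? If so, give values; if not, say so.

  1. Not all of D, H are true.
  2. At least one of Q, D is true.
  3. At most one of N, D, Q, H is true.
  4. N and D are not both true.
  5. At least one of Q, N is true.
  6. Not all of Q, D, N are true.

Q = True, N = False, H = False, D = False

  (1) {D, H}: 0/2 true — not all ✓
  (2) {Q, D}: 1 true — at least one ✓
  (3) {N, D, Q, H}: 1 true — at most one ✓
  (4) N=F, D=F — not both ✓
  (5) {Q, N}: 1 true — at least one ✓
  (6) {Q, D, N}: 1/3 true — not all ✓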